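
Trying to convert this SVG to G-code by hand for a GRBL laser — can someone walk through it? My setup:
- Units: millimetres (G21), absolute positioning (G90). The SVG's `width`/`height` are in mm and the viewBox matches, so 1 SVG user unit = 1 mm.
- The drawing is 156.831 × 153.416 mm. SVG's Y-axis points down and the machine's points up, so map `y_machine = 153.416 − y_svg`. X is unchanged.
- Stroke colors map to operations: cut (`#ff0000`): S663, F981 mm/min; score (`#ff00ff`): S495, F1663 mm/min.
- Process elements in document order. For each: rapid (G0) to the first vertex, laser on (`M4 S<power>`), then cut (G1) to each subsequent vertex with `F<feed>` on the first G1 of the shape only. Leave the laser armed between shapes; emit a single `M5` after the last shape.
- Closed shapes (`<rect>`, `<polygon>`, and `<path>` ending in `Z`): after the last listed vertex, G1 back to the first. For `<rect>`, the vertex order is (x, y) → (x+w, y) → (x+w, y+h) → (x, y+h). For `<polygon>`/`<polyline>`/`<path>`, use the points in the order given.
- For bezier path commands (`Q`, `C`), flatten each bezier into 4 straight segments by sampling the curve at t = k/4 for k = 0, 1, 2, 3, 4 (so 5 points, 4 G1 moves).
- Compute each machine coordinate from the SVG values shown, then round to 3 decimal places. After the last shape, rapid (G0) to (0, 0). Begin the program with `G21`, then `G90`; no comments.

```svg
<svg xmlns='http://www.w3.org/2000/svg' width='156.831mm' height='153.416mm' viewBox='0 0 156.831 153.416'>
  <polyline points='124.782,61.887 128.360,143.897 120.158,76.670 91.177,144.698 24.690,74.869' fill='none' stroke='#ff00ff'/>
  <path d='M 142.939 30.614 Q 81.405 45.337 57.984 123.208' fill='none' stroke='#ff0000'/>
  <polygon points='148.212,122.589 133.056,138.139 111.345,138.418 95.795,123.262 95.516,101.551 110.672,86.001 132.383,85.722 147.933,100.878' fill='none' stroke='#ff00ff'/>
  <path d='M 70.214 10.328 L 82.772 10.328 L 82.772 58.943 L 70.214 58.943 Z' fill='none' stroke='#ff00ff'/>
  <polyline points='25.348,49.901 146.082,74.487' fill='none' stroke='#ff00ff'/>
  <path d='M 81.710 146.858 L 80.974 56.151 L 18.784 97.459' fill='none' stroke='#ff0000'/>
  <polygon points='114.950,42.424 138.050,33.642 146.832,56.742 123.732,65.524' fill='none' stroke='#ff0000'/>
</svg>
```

viewBox `0 0 156.831 153.416` with mm width/height → 1 unit = 1 mm. Flip: y_m = 153.416 − y_svg.

**Shape 1** — `<polyline>` open polyline, stroke `#ff00ff` → score (S495, F1663). Machine vertices: (124.782,91.529) → (128.360,9.519) → (120.158,76.746) → (91.177,8.718) → (24.690,78.547). Open path.

**Shape 2** — `<path>` quadratic bezier, stroke `#ff0000` → cut (S663, F981). Control points (SVG): P0=(142.939,30.614), P1=(81.405,45.337), P2=(57.984,123.208); sampled at t=k/4. Machine vertices: (142.939,122.802) → (114.554,111.494) → (90.933,92.292) → (72.077,65.197) → (57.984,30.208). Open path.

**Shape 3** — `<polygon>` regular polygon, stroke `#ff00ff` → score (S495, F1663). Machine vertices: (148.212,30.827) → (133.056,15.277) → (111.345,14.998) → (95.795,30.154) → (95.516,51.865) → (110.672,67.415) → (132.383,67.694) → (147.933,52.538) → (148.212,30.827). Closed: final G1 returns to the first vertex.

**Shape 4** — `<path>` rectangle, stroke `#ff00ff` → score (S495, F1663). Machine vertices: (70.214,143.088) → (82.772,143.088) → (82.772,94.473) → (70.214,94.473) → (70.214,143.088). Closed: final G1 returns to the first vertex.

**Shape 5** — `<polyline>` line segment, stroke `#ff00ff` → score (S495, F1663). Machine vertices: (25.348,103.515) → (146.082,78.929). Open path.

**Shape 6** — `<path>` open polyline, stroke `#ff0000` → cut (S663, F981). Machine vertices: (81.710,6.558) → (80.974,97.265) → (18.784,55.957). Open path.

**Shape 7** — `<polygon>` regular polygon, stroke `#ff0000` → cut (S663, F981). Machine vertices: (114.950,110.992) → (138.050,119.774) → (146.832,96.674) → (123.732,87.892) → (114.950,110.992). Closed: final G1 returns to the first vertex.

G21
G90
G0 X124.782 Y91.529
M4 S495
G1 X128.360 Y9.519 F1663
G1 X120.158 Y76.746
G1 X91.177 Y8.718
G1 X24.690 Y78.547
G0 X142.939 Y122.802
M4 S663
G1 X114.554 Y111.494 F981
G1 X90.933 Y92.292
G1 X72.077 Y65.197
G1 X57.984 Y30.208
G0 X148.212 Y30.827
M4 S495
G1 X133.056 Y15.277 F1663
G1 X111.345 Y14.998
G1 X95.795 Y30.154
G1 X95.516 Y51.865
G1 X110.672 Y67.415
G1 X132.383 Y67.694
G1 X147.933 Y52.538
G1 X148.212 Y30.827
G0 X70.214 Y143.088
M4 S495
G1 X82.772 Y143.088 F1663
G1 X82.772 Y94.473
G1 X70.214 Y94.473
G1 X70.214 Y143.088
G0 X25.348 Y103.515
M4 S495
G1 X146.082 Y78.929 F1663
G0 X81.710 Y6.558
M4 S663
G1 X80.974 Y97.265 F981
G1 X18.784 Y55.957
G0 X114.950 Y110.992
M4 S663
G1 X138.050 Y119.774 F981
G1 X146.832 Y96.674
G1 X123.732 Y87.892
G1 X114.950 Y110.992
M5
G0 X0.000 Y0.000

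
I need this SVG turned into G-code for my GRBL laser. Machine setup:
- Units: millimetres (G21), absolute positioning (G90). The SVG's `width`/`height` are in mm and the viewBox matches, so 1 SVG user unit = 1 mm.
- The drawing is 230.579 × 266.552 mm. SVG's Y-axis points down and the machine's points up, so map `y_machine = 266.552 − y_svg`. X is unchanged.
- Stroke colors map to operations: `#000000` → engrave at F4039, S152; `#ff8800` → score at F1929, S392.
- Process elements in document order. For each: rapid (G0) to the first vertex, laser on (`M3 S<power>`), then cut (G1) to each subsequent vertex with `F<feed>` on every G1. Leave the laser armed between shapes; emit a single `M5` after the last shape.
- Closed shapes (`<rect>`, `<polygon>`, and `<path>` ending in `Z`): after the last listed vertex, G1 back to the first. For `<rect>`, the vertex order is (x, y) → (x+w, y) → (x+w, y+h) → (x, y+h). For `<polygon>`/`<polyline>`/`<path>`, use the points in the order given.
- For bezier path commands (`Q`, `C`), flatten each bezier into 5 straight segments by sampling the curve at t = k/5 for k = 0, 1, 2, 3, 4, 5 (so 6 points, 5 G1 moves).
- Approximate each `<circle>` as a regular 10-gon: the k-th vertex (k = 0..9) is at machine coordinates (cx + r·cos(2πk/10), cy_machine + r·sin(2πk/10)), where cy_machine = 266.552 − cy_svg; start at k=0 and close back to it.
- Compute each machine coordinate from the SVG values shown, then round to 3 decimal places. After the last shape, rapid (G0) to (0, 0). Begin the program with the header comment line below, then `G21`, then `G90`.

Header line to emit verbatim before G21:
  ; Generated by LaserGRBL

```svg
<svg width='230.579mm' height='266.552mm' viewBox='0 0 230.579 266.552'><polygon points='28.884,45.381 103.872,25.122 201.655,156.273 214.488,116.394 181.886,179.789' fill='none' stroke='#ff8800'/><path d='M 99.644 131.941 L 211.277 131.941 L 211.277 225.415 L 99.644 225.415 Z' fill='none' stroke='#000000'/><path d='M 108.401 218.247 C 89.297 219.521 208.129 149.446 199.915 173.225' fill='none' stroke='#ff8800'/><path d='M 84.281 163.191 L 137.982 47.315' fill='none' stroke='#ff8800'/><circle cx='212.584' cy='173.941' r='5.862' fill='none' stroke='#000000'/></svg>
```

; Generated by LaserGRBL
G21
G90
G0 X28.884 Y221.171
M3 S392
G1 X103.872 Y241.430 F1929
G1 X201.655 Y110.279 F1929
G1 X214.488 Y150.158 F1929
G1 X181.886 Y86.763 F1929
G1 X28.884 Y221.171 F1929
G0 X99.644 Y134.611
M3 S152
G1 X211.277 Y134.611 F4039
G1 X211.277 Y41.137 F4039
G1 X99.644 Y41.137 F4039
G1 X99.644 Y134.611 F4039
G0 X108.401 Y48.305
M3 S392
G1 X111.371 Y54.781 F1929
G1 X134.727 Y70.451 F1929
G1 X165.749 Y87.385 F1929
G1 X191.718 Y97.654 F1929
G1 X199.915 Y93.327 F1929
G0 X84.281 Y103.361
M3 S392
G1 X137.982 Y219.237 F1929
G0 X218.446 Y92.611
M3 S152
G1 X217.326 Y96.057 F4039
G1 X214.395 Y98.186 F4039
G1 X210.773 Y98.186 F4039
G1 X207.842 Y96.057 F4039
G1 X206.722 Y92.611 F4039
G1 X207.842 Y89.165 F4039
G1 X210.773 Y87.036 F4039
G1 X214.395 Y87.036 F4039
G1 X217.326 Y89.165 F4039
G1 X218.446 Y92.611 F4039
M5
G0 X0.000 Y0.000

viewBox `0 0 230.579 266.552` with mm width/height → 1 unit = 1 mm. Flip: y_m = 266.552 − y_svg.

**Shape 1** — `<polygon>` closed polygon, stroke `#ff8800` → score (S392, F1929). Machine vertices: (28.884,221.171) → (103.872,241.430) → (201.655,110.279) → (214.488,150.158) → (181.886,86.763) → (28.884,221.171). Closed: final G1 returns to the first vertex.

**Shape 2** — `<path>` rectangle, stroke `#000000` → engrave (S152, F4039). Machine vertices: (99.644,134.611) → (211.277,134.611) → (211.277,41.137) → (99.644,41.137) → (99.644,134.611). Closed: final G1 returns to the first vertex.

**Shape 3** — `<path>` cubic bezier, stroke `#ff8800` → score (S392, F1929). Control points (SVG): P0=(108.401,218.247), P1=(89.297,219.521), P2=(208.129,149.446), P3=(199.915,173.225); sampled at t=k/5. Machine vertices: (108.401,48.305) → (111.371,54.781) → (134.727,70.451) → (165.749,87.385) → (191.718,97.654) → (199.915,93.327). Open path.

**Shape 4** — `<path>` line segment, stroke `#ff8800` → score (S392, F1929). Machine vertices: (84.281,103.361) → (137.982,219.237). Open path.

**Shape 5** — `<circle>` circle, stroke `#000000` → engrave (S152, F4039). Machine vertices: (218.446,92.611) → (217.326,96.057) → (214.395,98.186) → (210.773,98.186) → (207.842,96.057) → (206.722,92.611) → (207.842,89.165) → (210.773,87.036) → (214.395,87.036) → (217.326,89.165) → (218.446,92.611). Closed: final G1 returns to the first vertex.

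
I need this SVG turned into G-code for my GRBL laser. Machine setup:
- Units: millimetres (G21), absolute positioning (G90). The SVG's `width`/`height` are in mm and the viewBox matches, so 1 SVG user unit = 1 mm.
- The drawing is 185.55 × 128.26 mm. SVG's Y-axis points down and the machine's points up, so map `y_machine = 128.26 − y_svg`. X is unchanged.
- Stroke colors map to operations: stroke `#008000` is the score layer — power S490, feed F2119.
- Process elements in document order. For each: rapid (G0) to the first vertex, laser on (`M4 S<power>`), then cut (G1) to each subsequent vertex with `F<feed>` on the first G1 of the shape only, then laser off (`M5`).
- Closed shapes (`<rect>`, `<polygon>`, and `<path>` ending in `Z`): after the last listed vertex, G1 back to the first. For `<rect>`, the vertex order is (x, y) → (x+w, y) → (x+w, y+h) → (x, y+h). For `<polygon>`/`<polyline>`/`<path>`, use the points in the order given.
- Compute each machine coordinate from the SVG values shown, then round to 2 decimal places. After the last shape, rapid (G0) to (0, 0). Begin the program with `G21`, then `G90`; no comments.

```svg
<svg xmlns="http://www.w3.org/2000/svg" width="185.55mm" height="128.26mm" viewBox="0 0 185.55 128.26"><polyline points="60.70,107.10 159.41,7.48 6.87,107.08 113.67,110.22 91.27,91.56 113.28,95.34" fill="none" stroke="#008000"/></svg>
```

G21
G90
G0 X60.70 Y21.16
M4 S490
G1 X159.41 Y120.78 F2119
G1 X6.87 Y21.18
G1 X113.67 Y18.04
G1 X91.27 Y36.70
G1 X113.28 Y32.92
M5
G0 X0.00 Y0.00

Since the viewBox matches the mm dimensions, user units are millimetres directly. The only transform is the Y-flip y_m = 128.26 − y_svg.

Shape 1 is a open polyline drawn with `<polyline>`. Its stroke #008000 means score at S490, F2119. After flipping Y the toolpath is (60.70,21.16) → (159.41,120.78) → (6.87,21.18) → (113.67,18.04) → (91.27,36.70) → (113.28,32.92).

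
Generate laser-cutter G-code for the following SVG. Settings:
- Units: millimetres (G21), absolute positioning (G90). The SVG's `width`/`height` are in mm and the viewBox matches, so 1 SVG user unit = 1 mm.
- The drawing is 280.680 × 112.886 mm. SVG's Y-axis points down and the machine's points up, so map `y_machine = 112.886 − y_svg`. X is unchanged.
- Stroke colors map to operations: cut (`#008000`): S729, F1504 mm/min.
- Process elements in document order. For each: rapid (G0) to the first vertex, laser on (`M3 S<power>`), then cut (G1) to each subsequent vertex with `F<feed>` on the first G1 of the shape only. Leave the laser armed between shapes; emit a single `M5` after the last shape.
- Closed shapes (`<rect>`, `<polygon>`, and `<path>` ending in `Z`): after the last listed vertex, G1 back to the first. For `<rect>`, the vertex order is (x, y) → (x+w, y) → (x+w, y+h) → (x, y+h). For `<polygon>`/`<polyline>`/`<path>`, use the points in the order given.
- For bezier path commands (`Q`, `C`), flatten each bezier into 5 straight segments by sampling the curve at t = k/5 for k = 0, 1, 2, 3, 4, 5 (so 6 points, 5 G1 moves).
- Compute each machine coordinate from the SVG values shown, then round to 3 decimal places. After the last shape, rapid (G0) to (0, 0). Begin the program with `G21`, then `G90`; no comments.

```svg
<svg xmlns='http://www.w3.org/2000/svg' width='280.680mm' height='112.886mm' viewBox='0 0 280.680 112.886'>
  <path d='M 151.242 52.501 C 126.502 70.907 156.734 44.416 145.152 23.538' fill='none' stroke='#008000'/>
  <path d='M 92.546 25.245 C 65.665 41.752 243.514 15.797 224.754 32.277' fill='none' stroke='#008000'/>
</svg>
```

1 u = 1 mm; y_m = 112.886 − y.

[1] `<path>` cubic bezier, #008000→cut S729 F1504: (151.242,60.385) → (142.220,54.325) → (141.746,56.616) → (145.174,64.833) → (147.858,76.552) → (145.152,89.348)

[2] `<path>` cubic bezier, #008000→cut S729 F1504: (92.546,87.641) → (97.774,82.153) → (132.874,82.781) → (178.579,85.450) → (215.628,86.084) → (224.754,80.609)

G21
G90
G0 X151.242 Y60.385
M3 S729
G1 X142.220 Y54.325 F1504
G1 X141.746 Y56.616
G1 X145.174 Y64.833
G1 X147.858 Y76.552
G1 X145.152 Y89.348
G0 X92.546 Y87.641
M3 S729
G1 X97.774 Y82.153 F1504
G1 X132.874 Y82.781
G1 X178.579 Y85.450
G1 X215.628 Y86.084
G1 X224.754 Y80.609
M5
G0 X0.000 Y0.000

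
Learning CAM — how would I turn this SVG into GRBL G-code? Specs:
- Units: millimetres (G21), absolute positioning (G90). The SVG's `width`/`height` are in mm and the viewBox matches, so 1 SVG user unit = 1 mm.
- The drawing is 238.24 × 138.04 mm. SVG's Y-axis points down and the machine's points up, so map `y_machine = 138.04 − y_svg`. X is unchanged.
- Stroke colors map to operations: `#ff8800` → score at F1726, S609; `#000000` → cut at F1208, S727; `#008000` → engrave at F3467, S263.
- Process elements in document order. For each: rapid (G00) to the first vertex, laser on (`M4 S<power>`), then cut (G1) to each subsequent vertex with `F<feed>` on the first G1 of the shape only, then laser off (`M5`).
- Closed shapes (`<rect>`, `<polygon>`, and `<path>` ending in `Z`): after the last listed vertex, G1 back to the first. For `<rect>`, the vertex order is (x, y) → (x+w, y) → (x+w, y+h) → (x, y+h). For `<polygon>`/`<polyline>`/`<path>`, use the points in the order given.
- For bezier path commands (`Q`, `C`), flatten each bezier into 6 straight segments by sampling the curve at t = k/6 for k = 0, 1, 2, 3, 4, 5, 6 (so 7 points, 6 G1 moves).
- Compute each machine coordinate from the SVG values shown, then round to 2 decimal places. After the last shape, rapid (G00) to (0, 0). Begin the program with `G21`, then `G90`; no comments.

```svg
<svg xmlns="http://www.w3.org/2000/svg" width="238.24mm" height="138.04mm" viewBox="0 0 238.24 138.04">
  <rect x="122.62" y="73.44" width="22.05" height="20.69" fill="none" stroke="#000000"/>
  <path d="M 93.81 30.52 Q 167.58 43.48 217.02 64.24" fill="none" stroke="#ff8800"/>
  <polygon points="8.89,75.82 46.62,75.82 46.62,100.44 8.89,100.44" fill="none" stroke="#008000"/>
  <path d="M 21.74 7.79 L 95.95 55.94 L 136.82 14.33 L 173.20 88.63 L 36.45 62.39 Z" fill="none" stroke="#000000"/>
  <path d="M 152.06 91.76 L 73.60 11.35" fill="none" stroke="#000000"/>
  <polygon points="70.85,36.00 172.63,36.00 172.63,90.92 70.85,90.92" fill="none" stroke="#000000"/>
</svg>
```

G21
G90
G00 X122.62 Y64.60
M4 S727
G1 X144.67 Y64.60 F1208
G1 X144.67 Y43.91
G1 X122.62 Y43.91
G1 X122.62 Y64.60
M5
G00 X93.81 Y107.52
M4 S609
G1 X117.72 Y102.98 F1726
G1 X140.29 Y98.01
G1 X161.50 Y92.61
G1 X181.36 Y86.77
G1 X199.86 Y80.50
G1 X217.02 Y73.80
M5
G00 X8.89 Y62.22
M4 S263
G1 X46.62 Y62.22 F3467
G1 X46.62 Y37.60
G1 X8.89 Y37.60
G1 X8.89 Y62.22
M5
G00 X21.74 Y130.25
M4 S727
G1 X95.95 Y82.10 F1208
G1 X136.82 Y123.71
G1 X173.20 Y49.41
G1 X36.45 Y75.65
G1 X21.74 Y130.25
M5
G00 X152.06 Y46.28
M4 S727
G1 X73.60 Y126.69 F1208
M5
G00 X70.85 Y102.04
M4 S727
G1 X172.63 Y102.04 F1208
G1 X172.63 Y47.12
G1 X70.85 Y47.12
G1 X70.85 Y102.04
M5
G00 X0.00 Y0.00

viewBox `0 0 238.24 138.04` with mm width/height → 1 unit = 1 mm. Flip: y_m = 138.04 − y_svg.

**Shape 1** — `<rect>` rectangle, stroke `#000000` → cut (S727, F1208). Machine vertices: (122.62,64.60) → (144.67,64.60) → (144.67,43.91) → (122.62,43.91) → (122.62,64.60). Closed: final G1 returns to the first vertex.

**Shape 2** — `<path>` quadratic bezier, stroke `#ff8800` → score (S609, F1726). Control points (SVG): P0=(93.81,30.52), P1=(167.58,43.48), P2=(217.02,64.24); sampled at t=k/6. Machine vertices: (93.81,107.52) → (117.72,102.98) → (140.29,98.01) → (161.50,92.61) → (181.36,86.77) → (199.86,80.50) → (217.02,73.80). Open path.

**Shape 3** — `<polygon>` rectangle, stroke `#008000` → engrave (S263, F3467). Machine vertices: (8.89,62.22) → (46.62,62.22) → (46.62,37.60) → (8.89,37.60) → (8.89,62.22). Closed: final G1 returns to the first vertex.

**Shape 4** — `<path>` closed polygon, stroke `#000000` → cut (S727, F1208). Machine vertices: (21.74,130.25) → (95.95,82.10) → (136.82,123.71) → (173.20,49.41) → (36.45,75.65) → (21.74,130.25). Closed: final G1 returns to the first vertex.

**Shape 5** — `<path>` line segment, stroke `#000000` → cut (S727, F1208). Machine vertices: (152.06,46.28) → (73.60,126.69). Open path.

**Shape 6** — `<polygon>` rectangle, stroke `#000000` → cut (S727, F1208). Machine vertices: (70.85,102.04) → (172.63,102.04) → (172.63,47.12) → (70.85,47.12) → (70.85,102.04). Closed: final G1 returns to the first vertex.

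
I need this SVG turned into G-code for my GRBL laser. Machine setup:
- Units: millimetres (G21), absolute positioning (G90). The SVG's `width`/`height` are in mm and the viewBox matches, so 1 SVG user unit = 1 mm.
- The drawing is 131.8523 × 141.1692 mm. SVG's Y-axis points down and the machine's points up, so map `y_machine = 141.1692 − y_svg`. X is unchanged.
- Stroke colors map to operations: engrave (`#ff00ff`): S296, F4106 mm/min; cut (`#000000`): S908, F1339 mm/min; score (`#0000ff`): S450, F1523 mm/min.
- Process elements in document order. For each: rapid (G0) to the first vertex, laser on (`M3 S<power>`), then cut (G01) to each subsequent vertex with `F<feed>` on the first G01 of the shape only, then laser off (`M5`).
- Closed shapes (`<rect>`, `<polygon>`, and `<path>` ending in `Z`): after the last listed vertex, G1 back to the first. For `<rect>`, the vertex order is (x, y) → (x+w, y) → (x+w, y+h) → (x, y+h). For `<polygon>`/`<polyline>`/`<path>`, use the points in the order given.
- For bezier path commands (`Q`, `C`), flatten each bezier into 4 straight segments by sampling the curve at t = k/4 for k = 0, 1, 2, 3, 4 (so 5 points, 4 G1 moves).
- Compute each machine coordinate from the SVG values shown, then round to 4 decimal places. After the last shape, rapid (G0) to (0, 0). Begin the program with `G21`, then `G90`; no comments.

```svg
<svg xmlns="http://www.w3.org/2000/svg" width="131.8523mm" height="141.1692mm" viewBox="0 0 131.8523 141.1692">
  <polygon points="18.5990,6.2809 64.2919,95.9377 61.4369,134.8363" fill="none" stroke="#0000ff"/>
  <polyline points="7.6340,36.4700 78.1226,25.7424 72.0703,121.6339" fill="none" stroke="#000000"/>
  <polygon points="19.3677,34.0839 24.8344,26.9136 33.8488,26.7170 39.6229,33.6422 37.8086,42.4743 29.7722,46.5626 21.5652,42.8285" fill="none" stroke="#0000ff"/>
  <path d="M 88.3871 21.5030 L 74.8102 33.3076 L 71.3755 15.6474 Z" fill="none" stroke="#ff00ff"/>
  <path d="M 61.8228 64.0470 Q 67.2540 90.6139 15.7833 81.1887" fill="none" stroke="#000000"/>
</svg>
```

Since the viewBox matches the mm dimensions, user units are millimetres directly. The only transform is the Y-flip y_m = 141.1692 − y_svg.

Shape 1 is a closed polygon drawn with `<polygon>`. Its stroke #0000ff means score at S450, F1523. After flipping Y the toolpath is (18.5990,134.8883) → (64.2919,45.2315) → (61.4369,6.3329) → (18.5990,134.8883), returning to the start.

Shape 2 is a open polyline drawn with `<polyline>`. Its stroke #000000 means cut at S908, F1339. After flipping Y the toolpath is (7.6340,104.6992) → (78.1226,115.4268) → (72.0703,19.5353).

Shape 3 is a regular polygon drawn with `<polygon>`. Its stroke #0000ff means score at S450, F1523. After flipping Y the toolpath is (19.3677,107.0853) → (24.8344,114.2556) → (33.8488,114.4522) → (39.6229,107.5270) → (37.8086,98.6949) → (29.7722,94.6066) → (21.5652,98.3407) → (19.3677,107.0853), returning to the start.

Shape 4 is a regular polygon drawn with `<path>`. Its stroke #ff00ff means engrave at S296, F4106. After flipping Y the toolpath is (88.3871,119.6662) → (74.8102,107.8616) → (71.3755,125.5218) → (88.3871,119.6662), returning to the start.

Shape 5 is a quadratic bezier drawn with `<path>`. Its stroke #000000 means cut at S908, F1339. After flipping Y the toolpath is (61.8228,77.1222) → (60.9820,66.0883) → (53.0285,59.5533) → (37.9623,57.5174) → (15.7833,59.9805).

G21
G90
G0 X18.5990 Y134.8883
M3 S450
G01 X64.2919 Y45.2315 F1523
G01 X61.4369 Y6.3329
G01 X18.5990 Y134.8883
M5
G0 X7.6340 Y104.6992
M3 S908
G01 X78.1226 Y115.4268 F1339
G01 X72.0703 Y19.5353
M5
G0 X19.3677 Y107.0853
M3 S450
G01 X24.8344 Y114.2556 F1523
G01 X33.8488 Y114.4522
G01 X39.6229 Y107.5270
G01 X37.8086 Y98.6949
G01 X29.7722 Y94.6066
G01 X21.5652 Y98.3407
G01 X19.3677 Y107.0853
M5
G0 X88.3871 Y119.6662
M3 S296
G01 X74.8102 Y107.8616 F4106
G01 X71.3755 Y125.5218
G01 X88.3871 Y119.6662
M5
G0 X61.8228 Y77.1222
M3 S908
G01 X60.9820 Y66.0883 F1339
G01 X53.0285 Y59.5533
G01 X37.9623 Y57.5174
G01 X15.7833 Y59.9805
M5
G0 X0.0000 Y0.0000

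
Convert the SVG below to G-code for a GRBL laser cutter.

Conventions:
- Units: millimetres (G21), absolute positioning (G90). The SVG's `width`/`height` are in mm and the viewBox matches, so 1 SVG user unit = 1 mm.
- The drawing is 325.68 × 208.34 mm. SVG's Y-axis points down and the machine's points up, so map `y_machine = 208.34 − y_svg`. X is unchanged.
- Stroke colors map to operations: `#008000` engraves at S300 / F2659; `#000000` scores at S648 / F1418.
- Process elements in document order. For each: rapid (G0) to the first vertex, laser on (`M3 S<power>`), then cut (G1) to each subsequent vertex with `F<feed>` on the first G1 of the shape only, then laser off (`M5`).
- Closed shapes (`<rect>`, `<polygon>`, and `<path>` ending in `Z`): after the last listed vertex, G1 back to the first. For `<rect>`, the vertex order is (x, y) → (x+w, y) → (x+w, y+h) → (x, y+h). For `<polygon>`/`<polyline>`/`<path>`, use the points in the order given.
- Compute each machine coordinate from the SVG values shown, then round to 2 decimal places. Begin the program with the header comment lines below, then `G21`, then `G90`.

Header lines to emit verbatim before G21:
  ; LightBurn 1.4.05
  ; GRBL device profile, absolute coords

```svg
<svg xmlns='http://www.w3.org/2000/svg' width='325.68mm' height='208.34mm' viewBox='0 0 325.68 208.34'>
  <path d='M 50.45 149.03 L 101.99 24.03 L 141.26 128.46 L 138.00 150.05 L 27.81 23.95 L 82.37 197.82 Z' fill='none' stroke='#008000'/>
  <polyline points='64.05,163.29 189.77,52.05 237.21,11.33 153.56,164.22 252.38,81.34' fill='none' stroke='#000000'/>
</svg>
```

; LightBurn 1.4.05
; GRBL device profile, absolute coords
G21
G90
G0 X50.45 Y59.31
M3 S300
G1 X101.99 Y184.31 F2659
G1 X141.26 Y79.88
G1 X138.00 Y58.29
G1 X27.81 Y184.39
G1 X82.37 Y10.52
G1 X50.45 Y59.31
M5
G0 X64.05 Y45.05
M3 S648
G1 X189.77 Y156.29 F1418
G1 X237.21 Y197.01
G1 X153.56 Y44.12
G1 X252.38 Y127.00
M5

1 u = 1 mm; y_m = 208.34 − y.

[1] `<path>` closed polygon, #008000→engrave S300 F2659: (50.45,59.31) → (101.99,184.31) → (141.26,79.88) → (138.00,58.29) → (27.81,184.39) → (82.37,10.52) → (50.45,59.31) (closed)

[2] `<polyline>` open polyline, #000000→score S648 F1418: (64.05,45.05) → (189.77,156.29) → (237.21,197.01) → (153.56,44.12) → (252.38,127.00)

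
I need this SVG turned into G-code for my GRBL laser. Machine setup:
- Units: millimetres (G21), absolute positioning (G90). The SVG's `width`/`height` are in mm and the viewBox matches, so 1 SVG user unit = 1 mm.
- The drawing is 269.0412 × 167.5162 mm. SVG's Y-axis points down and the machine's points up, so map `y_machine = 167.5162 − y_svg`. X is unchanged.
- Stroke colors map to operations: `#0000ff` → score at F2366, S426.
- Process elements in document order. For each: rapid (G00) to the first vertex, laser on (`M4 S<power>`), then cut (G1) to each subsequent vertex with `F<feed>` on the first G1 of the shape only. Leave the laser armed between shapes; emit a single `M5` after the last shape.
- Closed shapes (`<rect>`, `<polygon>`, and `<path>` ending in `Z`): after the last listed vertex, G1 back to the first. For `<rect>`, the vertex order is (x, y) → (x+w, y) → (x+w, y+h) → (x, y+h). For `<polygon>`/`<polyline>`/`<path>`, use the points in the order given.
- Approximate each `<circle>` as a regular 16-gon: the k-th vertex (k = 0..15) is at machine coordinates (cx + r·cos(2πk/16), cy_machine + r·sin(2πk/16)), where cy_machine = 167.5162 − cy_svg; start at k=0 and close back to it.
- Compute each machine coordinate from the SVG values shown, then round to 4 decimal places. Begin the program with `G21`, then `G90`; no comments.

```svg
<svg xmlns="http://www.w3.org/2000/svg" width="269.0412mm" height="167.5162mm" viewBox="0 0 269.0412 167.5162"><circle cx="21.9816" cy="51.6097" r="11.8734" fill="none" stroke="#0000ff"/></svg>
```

viewBox `0 0 269.0412 167.5162` with mm width/height → 1 unit = 1 mm. Flip: y_m = 167.5162 − y_svg.

**Shape 1** — `<circle>` circle, stroke `#0000ff` → score (S426, F2366). Machine vertices: (33.8550,115.9065) → (32.9512,120.4503) → (30.3774,124.3023) → (26.5254,126.8761) → (21.9816,127.7799) → (17.4378,126.8761) → (13.5858,124.3023) → (11.0120,120.4503) → (10.1082,115.9065) → (11.0120,111.3627) → (13.5858,107.5107) → (17.4378,104.9369) → (21.9816,104.0331) → (26.5254,104.9369) → (30.3774,107.5107) → (32.9512,111.3627) → (33.8550,115.9065). Closed: final G1 returns to the first vertex.

G21
G90
G00 X33.8550 Y115.9065
M4 S426
G1 X32.9512 Y120.4503 F2366
G1 X30.3774 Y124.3023
G1 X26.5254 Y126.8761
G1 X21.9816 Y127.7799
G1 X17.4378 Y126.8761
G1 X13.5858 Y124.3023
G1 X11.0120 Y120.4503
G1 X10.1082 Y115.9065
G1 X11.0120 Y111.3627
G1 X13.5858 Y107.5107
G1 X17.4378 Y104.9369
G1 X21.9816 Y104.0331
G1 X26.5254 Y104.9369
G1 X30.3774 Y107.5107
G1 X32.9512 Y111.3627
G1 X33.8550 Y115.9065
M5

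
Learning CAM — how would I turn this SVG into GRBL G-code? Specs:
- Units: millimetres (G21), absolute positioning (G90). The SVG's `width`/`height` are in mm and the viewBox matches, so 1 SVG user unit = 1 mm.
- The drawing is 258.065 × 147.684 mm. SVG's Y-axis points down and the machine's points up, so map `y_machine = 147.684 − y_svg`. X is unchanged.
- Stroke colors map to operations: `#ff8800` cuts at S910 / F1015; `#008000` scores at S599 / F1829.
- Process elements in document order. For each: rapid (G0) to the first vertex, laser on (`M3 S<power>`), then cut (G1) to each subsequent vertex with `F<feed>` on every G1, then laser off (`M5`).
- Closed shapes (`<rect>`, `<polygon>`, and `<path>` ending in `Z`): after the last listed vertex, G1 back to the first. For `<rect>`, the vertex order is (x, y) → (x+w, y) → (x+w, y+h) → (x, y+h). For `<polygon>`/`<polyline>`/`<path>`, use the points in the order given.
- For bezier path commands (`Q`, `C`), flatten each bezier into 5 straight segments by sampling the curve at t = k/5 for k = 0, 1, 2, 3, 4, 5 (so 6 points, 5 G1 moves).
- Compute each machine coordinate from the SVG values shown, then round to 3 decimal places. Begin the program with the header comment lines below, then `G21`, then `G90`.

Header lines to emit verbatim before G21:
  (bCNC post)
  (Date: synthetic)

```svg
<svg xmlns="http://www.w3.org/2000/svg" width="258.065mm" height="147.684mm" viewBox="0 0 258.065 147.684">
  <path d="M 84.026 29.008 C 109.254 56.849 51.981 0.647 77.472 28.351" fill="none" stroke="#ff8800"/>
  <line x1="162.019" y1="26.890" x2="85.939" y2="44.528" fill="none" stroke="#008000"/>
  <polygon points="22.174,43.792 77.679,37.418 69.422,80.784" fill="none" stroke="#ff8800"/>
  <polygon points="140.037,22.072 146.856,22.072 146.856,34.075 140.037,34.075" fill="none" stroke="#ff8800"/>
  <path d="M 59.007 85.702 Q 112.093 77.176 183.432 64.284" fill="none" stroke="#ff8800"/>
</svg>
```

(bCNC post)
(Date: synthetic)
G21
G90
G0 X84.026 Y118.676
M3 S910
G1 X90.585 Y110.713 F1015
G1 X85.276 Y114.859 F1015
G1 X76.033 Y123.052 F1015
G1 X70.787 Y127.230 F1015
G1 X77.472 Y119.333 F1015
M5
G0 X162.019 Y120.794
M3 S599
G1 X85.939 Y103.156 F1829
M5
G0 X22.174 Y103.892
M3 S910
G1 X77.679 Y110.266 F1015
G1 X69.422 Y66.900 F1015
G1 X22.174 Y103.892 F1015
M5
G0 X140.037 Y125.612
M3 S910
G1 X146.856 Y125.612 F1015
G1 X146.856 Y113.609 F1015
G1 X140.037 Y113.609 F1015
G1 X140.037 Y125.612 F1015
M5
G0 X59.007 Y61.982
M3 S910
G1 X80.972 Y65.567 F1015
G1 X104.396 Y69.501 F1015
G1 X129.281 Y73.785 F1015
G1 X155.627 Y78.418 F1015
G1 X183.432 Y83.400 F1015
M5

viewBox `0 0 258.065 147.684` with mm width/height → 1 unit = 1 mm. Flip: y_m = 147.684 − y_svg.

**Shape 1** — `<path>` cubic bezier, stroke `#ff8800` → cut (S910, F1015). Control points (SVG): P0=(84.026,29.008), P1=(109.254,56.849), P2=(51.981,0.647), P3=(77.472,28.351); sampled at t=k/5. Machine vertices: (84.026,118.676) → (90.585,110.713) → (85.276,114.859) → (76.033,123.052) → (70.787,127.230) → (77.472,119.333). Open path.

**Shape 2** — `<line>` line segment, stroke `#008000` → score (S599, F1829). Machine vertices: (162.019,120.794) → (85.939,103.156). Open path.

**Shape 3** — `<polygon>` closed polygon, stroke `#ff8800` → cut (S910, F1015). Machine vertices: (22.174,103.892) → (77.679,110.266) → (69.422,66.900) → (22.174,103.892). Closed: final G1 returns to the first vertex.

**Shape 4** — `<polygon>` rectangle, stroke `#ff8800` → cut (S910, F1015). Machine vertices: (140.037,125.612) → (146.856,125.612) → (146.856,113.609) → (140.037,113.609) → (140.037,125.612). Closed: final G1 returns to the first vertex.

**Shape 5** — `<path>` quadratic bezier, stroke `#ff8800` → cut (S910, F1015). Control points (SVG): P0=(59.007,85.702), P1=(112.093,77.176), P2=(183.432,64.284); sampled at t=k/5. Machine vertices: (59.007,61.982) → (80.972,65.567) → (104.396,69.501) → (129.281,73.785) → (155.627,78.418) → (183.432,83.400). Open path.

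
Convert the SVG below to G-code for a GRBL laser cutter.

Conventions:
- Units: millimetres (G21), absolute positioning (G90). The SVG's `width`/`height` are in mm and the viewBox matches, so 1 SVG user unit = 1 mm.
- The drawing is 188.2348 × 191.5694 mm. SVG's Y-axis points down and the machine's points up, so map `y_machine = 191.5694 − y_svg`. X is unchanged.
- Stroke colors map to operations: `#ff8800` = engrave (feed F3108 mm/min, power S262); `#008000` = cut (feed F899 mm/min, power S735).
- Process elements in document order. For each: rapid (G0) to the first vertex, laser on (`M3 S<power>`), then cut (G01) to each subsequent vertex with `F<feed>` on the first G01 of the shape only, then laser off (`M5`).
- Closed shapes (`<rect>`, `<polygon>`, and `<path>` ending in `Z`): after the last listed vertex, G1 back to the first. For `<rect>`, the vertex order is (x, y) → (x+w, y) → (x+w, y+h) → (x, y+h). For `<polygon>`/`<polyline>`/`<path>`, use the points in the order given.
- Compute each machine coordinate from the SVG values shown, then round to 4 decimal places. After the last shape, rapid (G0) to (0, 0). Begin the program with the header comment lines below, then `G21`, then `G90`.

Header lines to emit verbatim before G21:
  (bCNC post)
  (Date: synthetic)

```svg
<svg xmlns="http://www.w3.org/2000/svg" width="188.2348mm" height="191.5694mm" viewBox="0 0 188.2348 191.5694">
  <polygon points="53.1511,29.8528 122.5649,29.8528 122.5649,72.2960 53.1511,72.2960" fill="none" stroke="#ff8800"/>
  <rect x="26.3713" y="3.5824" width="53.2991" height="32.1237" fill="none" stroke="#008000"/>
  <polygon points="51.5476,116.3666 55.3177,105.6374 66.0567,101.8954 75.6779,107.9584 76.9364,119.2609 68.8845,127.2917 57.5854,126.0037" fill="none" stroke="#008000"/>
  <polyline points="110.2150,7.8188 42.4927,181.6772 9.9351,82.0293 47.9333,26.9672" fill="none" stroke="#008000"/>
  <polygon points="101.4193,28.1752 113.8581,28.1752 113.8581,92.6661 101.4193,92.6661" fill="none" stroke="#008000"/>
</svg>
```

1 u = 1 mm; y_m = 191.5694 − y.

[1] `<polygon>` rectangle, #ff8800→engrave S262 F3108: (53.1511,161.7166) → (122.5649,161.7166) → (122.5649,119.2734) → (53.1511,119.2734) → (53.1511,161.7166) (closed)

[2] `<rect>` rectangle, #008000→cut S735 F899: (26.3713,187.9870) → (79.6704,187.9870) → (79.6704,155.8633) → (26.3713,155.8633) → (26.3713,187.9870) (closed)

[3] `<polygon>` regular polygon, #008000→cut S735 F899: (51.5476,75.2028) → (55.3177,85.9320) → (66.0567,89.6740) → (75.6779,83.6110) → (76.9364,72.3085) → (68.8845,64.2777) → (57.5854,65.5657) → (51.5476,75.2028) (closed)

[4] `<polyline>` open polyline, #008000→cut S735 F899: (110.2150,183.7506) → (42.4927,9.8922) → (9.9351,109.5401) → (47.9333,164.6022)

[5] `<polygon>` rectangle, #008000→cut S735 F899: (101.4193,163.3942) → (113.8581,163.3942) → (113.8581,98.9033) → (101.4193,98.9033) → (101.4193,163.3942) (closed)

(bCNC post)
(Date: synthetic)
G21
G90
G0 X53.1511 Y161.7166
M3 S262
G01 X122.5649 Y161.7166 F3108
G01 X122.5649 Y119.2734
G01 X53.1511 Y119.2734
G01 X53.1511 Y161.7166
M5
G0 X26.3713 Y187.9870
M3 S735
G01 X79.6704 Y187.9870 F899
G01 X79.6704 Y155.8633
G01 X26.3713 Y155.8633
G01 X26.3713 Y187.9870
M5
G0 X51.5476 Y75.2028
M3 S735
G01 X55.3177 Y85.9320 F899
G01 X66.0567 Y89.6740
G01 X75.6779 Y83.6110
G01 X76.9364 Y72.3085
G01 X68.8845 Y64.2777
G01 X57.5854 Y65.5657
G01 X51.5476 Y75.2028
M5
G0 X110.2150 Y183.7506
M3 S735
G01 X42.4927 Y9.8922 F899
G01 X9.9351 Y109.5401
G01 X47.9333 Y164.6022
M5
G0 X101.4193 Y163.3942
M3 S735
G01 X113.8581 Y163.3942 F899
G01 X113.8581 Y98.9033
G01 X101.4193 Y98.9033
G01 X101.4193 Y163.3942
M5
G0 X0.0000 Y0.0000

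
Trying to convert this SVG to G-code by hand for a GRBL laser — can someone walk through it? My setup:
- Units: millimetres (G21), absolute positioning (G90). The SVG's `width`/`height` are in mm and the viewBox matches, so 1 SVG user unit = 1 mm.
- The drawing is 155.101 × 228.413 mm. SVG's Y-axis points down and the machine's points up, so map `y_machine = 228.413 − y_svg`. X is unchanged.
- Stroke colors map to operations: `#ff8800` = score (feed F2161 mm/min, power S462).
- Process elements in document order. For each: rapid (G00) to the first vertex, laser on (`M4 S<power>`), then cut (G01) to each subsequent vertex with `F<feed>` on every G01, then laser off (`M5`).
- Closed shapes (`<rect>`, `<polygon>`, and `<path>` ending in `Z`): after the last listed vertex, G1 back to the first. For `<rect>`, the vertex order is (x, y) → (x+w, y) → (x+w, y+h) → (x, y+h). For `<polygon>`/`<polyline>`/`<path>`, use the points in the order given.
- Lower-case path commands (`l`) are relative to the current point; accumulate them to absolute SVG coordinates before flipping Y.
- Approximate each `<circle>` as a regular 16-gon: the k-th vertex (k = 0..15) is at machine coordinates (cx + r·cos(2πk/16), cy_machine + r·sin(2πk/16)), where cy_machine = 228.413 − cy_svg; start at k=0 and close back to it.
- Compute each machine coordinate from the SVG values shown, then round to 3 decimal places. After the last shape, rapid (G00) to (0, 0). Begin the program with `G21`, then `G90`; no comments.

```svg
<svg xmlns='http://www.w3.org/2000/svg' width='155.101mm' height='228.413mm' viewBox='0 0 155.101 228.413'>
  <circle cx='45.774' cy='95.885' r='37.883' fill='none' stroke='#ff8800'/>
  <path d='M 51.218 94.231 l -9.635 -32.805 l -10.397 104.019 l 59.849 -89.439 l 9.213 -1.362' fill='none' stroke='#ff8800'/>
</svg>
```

G21
G90
G00 X83.657 Y132.528
M4 S462
G01 X80.773 Y147.025 F2161
G01 X72.561 Y159.315 F2161
G01 X60.271 Y167.527 F2161
G01 X45.774 Y170.411 F2161
G01 X31.277 Y167.527 F2161
G01 X18.987 Y159.315 F2161
G01 X10.775 Y147.025 F2161
G01 X7.891 Y132.528 F2161
G01 X10.775 Y118.031 F2161
G01 X18.987 Y105.741 F2161
G01 X31.277 Y97.529 F2161
G01 X45.774 Y94.645 F2161
G01 X60.271 Y97.529 F2161
G01 X72.561 Y105.741 F2161
G01 X80.773 Y118.031 F2161
G01 X83.657 Y132.528 F2161
M5
G00 X51.218 Y134.182
M4 S462
G01 X41.583 Y166.987 F2161
G01 X31.186 Y62.968 F2161
G01 X91.035 Y152.407 F2161
G01 X100.248 Y153.769 F2161
M5
G00 X0.000 Y0.000

Since the viewBox matches the mm dimensions, user units are millimetres directly. The only transform is the Y-flip y_m = 228.413 − y_svg.

Shape 1 is a circle drawn with `<circle>`. Its stroke #ff8800 means score at S462, F2161. After flipping Y the toolpath is (83.657,132.528) → (80.773,147.025) → (72.561,159.315) → (60.271,167.527) → (45.774,170.411) → (31.277,167.527) → (18.987,159.315) → (10.775,147.025) → (7.891,132.528) → (10.775,118.031) → (18.987,105.741) → (31.277,97.529) → (45.774,94.645) → (60.271,97.529) → (72.561,105.741) → (80.773,118.031) → (83.657,132.528), returning to the start.

Shape 2 is a open polyline drawn with `<path>`. Its stroke #ff8800 means score at S462, F2161. After flipping Y the toolpath is (51.218,134.182) → (41.583,166.987) → (31.186,62.968) → (91.035,152.407) → (100.248,153.769).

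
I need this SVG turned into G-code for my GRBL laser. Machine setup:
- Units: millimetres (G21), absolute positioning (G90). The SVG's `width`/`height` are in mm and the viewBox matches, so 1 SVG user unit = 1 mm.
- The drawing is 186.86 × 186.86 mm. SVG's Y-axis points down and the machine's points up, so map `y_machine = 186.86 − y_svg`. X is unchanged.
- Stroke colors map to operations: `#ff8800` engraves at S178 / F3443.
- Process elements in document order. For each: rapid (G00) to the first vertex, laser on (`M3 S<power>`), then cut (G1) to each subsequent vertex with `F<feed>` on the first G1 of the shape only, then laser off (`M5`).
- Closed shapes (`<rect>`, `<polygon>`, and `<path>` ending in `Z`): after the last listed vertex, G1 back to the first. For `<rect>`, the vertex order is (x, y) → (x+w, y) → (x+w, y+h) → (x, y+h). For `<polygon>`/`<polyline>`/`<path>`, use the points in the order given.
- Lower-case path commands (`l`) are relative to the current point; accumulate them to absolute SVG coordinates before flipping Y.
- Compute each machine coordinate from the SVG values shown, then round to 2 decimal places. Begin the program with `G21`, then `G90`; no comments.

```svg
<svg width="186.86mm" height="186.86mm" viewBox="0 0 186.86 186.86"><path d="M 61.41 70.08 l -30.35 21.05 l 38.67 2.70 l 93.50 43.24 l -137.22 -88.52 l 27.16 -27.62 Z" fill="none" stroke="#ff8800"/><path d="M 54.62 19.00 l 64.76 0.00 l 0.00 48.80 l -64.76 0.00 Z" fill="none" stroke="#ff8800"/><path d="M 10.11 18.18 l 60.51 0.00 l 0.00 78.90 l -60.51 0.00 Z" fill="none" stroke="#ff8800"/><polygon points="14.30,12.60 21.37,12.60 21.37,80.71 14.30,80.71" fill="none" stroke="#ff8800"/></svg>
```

viewBox `0 0 186.86 186.86` with mm width/height → 1 unit = 1 mm. Flip: y_m = 186.86 − y_svg.

**Shape 1** — `<path>` closed polygon, stroke `#ff8800` → engrave (S178, F3443). Machine vertices: (61.41,116.78) → (31.06,95.73) → (69.73,93.03) → (163.23,49.79) → (26.01,138.31) → (53.17,165.93) → (61.41,116.78). Closed: final G1 returns to the first vertex.

**Shape 2** — `<path>` rectangle, stroke `#ff8800` → engrave (S178, F3443). Machine vertices: (54.62,167.86) → (119.38,167.86) → (119.38,119.06) → (54.62,119.06) → (54.62,167.86). Closed: final G1 returns to the first vertex.

**Shape 3** — `<path>` rectangle, stroke `#ff8800` → engrave (S178, F3443). Machine vertices: (10.11,168.68) → (70.62,168.68) → (70.62,89.78) → (10.11,89.78) → (10.11,168.68). Closed: final G1 returns to the first vertex.

**Shape 4** — `<polygon>` rectangle, stroke `#ff8800` → engrave (S178, F3443). Machine vertices: (14.30,174.26) → (21.37,174.26) → (21.37,106.15) → (14.30,106.15) → (14.30,174.26). Closed: final G1 returns to the first vertex.

G21
G90
G00 X61.41 Y116.78
M3 S178
G1 X31.06 Y95.73 F3443
G1 X69.73 Y93.03
G1 X163.23 Y49.79
G1 X26.01 Y138.31
G1 X53.17 Y165.93
G1 X61.41 Y116.78
M5
G00 X54.62 Y167.86
M3 S178
G1 X119.38 Y167.86 F3443
G1 X119.38 Y119.06
G1 X54.62 Y119.06
G1 X54.62 Y167.86
M5
G00 X10.11 Y168.68
M3 S178
G1 X70.62 Y168.68 F3443
G1 X70.62 Y89.78
G1 X10.11 Y89.78
G1 X10.11 Y168.68
M5
G00 X14.30 Y174.26
M3 S178
G1 X21.37 Y174.26 F3443
G1 X21.37 Y106.15
G1 X14.30 Y106.15
G1 X14.30 Y174.26
M5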